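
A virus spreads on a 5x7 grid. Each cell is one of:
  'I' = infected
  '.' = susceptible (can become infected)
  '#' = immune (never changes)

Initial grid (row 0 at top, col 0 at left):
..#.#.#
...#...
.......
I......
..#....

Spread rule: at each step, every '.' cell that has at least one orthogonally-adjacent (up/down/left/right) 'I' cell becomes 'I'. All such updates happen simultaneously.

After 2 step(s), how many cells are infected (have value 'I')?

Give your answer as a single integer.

Answer: 8

Derivation:
Step 0 (initial): 1 infected
Step 1: +3 new -> 4 infected
Step 2: +4 new -> 8 infected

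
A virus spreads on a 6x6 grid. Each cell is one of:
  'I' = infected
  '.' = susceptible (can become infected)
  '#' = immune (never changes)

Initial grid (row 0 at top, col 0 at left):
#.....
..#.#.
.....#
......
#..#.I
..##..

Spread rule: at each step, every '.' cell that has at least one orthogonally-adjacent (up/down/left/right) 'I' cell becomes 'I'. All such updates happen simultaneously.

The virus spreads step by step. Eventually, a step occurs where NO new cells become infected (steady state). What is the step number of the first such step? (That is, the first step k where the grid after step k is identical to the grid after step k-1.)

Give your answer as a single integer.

Answer: 10

Derivation:
Step 0 (initial): 1 infected
Step 1: +3 new -> 4 infected
Step 2: +2 new -> 6 infected
Step 3: +2 new -> 8 infected
Step 4: +2 new -> 10 infected
Step 5: +4 new -> 14 infected
Step 6: +4 new -> 18 infected
Step 7: +5 new -> 23 infected
Step 8: +4 new -> 27 infected
Step 9: +1 new -> 28 infected
Step 10: +0 new -> 28 infected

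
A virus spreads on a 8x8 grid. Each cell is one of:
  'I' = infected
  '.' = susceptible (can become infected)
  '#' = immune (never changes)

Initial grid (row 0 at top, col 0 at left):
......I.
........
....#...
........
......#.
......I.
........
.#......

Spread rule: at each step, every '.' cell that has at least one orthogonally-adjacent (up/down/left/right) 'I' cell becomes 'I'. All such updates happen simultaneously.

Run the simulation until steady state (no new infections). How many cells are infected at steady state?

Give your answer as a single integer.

Answer: 61

Derivation:
Step 0 (initial): 2 infected
Step 1: +6 new -> 8 infected
Step 2: +10 new -> 18 infected
Step 3: +12 new -> 30 infected
Step 4: +7 new -> 37 infected
Step 5: +8 new -> 45 infected
Step 6: +8 new -> 53 infected
Step 7: +5 new -> 58 infected
Step 8: +3 new -> 61 infected
Step 9: +0 new -> 61 infected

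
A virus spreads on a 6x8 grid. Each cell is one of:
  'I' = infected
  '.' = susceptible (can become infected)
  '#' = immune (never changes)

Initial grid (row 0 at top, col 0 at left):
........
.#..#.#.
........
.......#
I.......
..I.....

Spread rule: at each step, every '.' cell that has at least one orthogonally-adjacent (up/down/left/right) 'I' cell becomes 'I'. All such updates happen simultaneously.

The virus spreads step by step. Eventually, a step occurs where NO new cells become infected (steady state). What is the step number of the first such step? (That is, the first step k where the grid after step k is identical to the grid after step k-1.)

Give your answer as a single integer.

Step 0 (initial): 2 infected
Step 1: +6 new -> 8 infected
Step 2: +5 new -> 13 infected
Step 3: +6 new -> 19 infected
Step 4: +6 new -> 25 infected
Step 5: +7 new -> 32 infected
Step 6: +4 new -> 36 infected
Step 7: +3 new -> 39 infected
Step 8: +2 new -> 41 infected
Step 9: +2 new -> 43 infected
Step 10: +1 new -> 44 infected
Step 11: +0 new -> 44 infected

Answer: 11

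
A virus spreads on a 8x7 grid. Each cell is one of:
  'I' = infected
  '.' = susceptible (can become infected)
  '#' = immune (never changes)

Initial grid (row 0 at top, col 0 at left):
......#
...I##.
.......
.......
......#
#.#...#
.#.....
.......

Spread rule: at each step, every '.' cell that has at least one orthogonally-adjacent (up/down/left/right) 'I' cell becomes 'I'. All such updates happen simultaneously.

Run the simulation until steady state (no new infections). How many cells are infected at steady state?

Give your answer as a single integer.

Step 0 (initial): 1 infected
Step 1: +3 new -> 4 infected
Step 2: +6 new -> 10 infected
Step 3: +8 new -> 18 infected
Step 4: +8 new -> 26 infected
Step 5: +7 new -> 33 infected
Step 6: +6 new -> 39 infected
Step 7: +3 new -> 42 infected
Step 8: +3 new -> 45 infected
Step 9: +2 new -> 47 infected
Step 10: +1 new -> 48 infected
Step 11: +0 new -> 48 infected

Answer: 48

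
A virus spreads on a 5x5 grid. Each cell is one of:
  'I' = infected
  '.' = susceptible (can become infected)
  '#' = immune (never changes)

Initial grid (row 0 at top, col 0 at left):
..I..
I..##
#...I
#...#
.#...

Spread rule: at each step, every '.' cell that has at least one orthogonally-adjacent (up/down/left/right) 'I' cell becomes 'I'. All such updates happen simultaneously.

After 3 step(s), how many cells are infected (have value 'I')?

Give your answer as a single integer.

Answer: 16

Derivation:
Step 0 (initial): 3 infected
Step 1: +6 new -> 9 infected
Step 2: +4 new -> 13 infected
Step 3: +3 new -> 16 infected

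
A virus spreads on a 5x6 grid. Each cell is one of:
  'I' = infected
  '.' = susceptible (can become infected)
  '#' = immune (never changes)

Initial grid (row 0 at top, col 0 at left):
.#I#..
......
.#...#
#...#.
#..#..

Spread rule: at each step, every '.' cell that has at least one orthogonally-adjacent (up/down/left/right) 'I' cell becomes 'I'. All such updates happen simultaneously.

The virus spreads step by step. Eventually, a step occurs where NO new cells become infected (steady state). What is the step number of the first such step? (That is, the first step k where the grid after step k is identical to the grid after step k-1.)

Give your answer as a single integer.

Step 0 (initial): 1 infected
Step 1: +1 new -> 2 infected
Step 2: +3 new -> 5 infected
Step 3: +4 new -> 9 infected
Step 4: +8 new -> 17 infected
Step 5: +2 new -> 19 infected
Step 6: +0 new -> 19 infected

Answer: 6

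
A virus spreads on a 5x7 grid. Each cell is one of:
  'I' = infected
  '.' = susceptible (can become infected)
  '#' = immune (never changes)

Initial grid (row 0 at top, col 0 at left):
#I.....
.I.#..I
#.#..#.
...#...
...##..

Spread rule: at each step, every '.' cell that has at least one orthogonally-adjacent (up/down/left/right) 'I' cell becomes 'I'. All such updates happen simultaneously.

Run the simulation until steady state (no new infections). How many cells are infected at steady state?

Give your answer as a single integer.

Step 0 (initial): 3 infected
Step 1: +7 new -> 10 infected
Step 2: +5 new -> 15 infected
Step 3: +7 new -> 22 infected
Step 4: +5 new -> 27 infected
Step 5: +0 new -> 27 infected

Answer: 27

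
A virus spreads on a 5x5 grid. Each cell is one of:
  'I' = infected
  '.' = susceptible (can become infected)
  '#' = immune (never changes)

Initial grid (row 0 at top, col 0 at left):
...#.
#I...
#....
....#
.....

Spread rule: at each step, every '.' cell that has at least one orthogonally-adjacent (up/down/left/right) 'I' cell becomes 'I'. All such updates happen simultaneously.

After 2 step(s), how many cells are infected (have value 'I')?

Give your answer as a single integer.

Step 0 (initial): 1 infected
Step 1: +3 new -> 4 infected
Step 2: +5 new -> 9 infected

Answer: 9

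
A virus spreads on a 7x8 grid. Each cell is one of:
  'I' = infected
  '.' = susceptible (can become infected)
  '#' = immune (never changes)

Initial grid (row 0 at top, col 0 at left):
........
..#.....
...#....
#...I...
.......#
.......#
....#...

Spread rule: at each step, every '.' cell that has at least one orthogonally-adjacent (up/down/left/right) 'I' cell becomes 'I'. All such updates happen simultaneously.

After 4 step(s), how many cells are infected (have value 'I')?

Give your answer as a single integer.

Step 0 (initial): 1 infected
Step 1: +4 new -> 5 infected
Step 2: +7 new -> 12 infected
Step 3: +11 new -> 23 infected
Step 4: +10 new -> 33 infected

Answer: 33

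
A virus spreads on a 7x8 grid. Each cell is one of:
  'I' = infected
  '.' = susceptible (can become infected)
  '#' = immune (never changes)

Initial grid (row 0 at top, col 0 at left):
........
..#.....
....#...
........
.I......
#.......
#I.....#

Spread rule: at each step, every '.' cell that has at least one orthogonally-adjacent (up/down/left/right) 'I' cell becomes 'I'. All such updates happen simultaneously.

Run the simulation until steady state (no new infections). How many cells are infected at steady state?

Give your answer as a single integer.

Step 0 (initial): 2 infected
Step 1: +5 new -> 7 infected
Step 2: +6 new -> 13 infected
Step 3: +7 new -> 20 infected
Step 4: +7 new -> 27 infected
Step 5: +7 new -> 34 infected
Step 6: +6 new -> 40 infected
Step 7: +5 new -> 45 infected
Step 8: +3 new -> 48 infected
Step 9: +2 new -> 50 infected
Step 10: +1 new -> 51 infected
Step 11: +0 new -> 51 infected

Answer: 51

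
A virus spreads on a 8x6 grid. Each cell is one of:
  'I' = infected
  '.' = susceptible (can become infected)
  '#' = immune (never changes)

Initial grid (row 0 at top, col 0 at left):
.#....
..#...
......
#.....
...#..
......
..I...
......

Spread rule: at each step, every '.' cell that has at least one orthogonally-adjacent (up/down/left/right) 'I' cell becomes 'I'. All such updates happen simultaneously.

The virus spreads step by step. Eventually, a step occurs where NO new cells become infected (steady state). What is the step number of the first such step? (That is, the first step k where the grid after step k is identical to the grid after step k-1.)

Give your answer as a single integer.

Answer: 10

Derivation:
Step 0 (initial): 1 infected
Step 1: +4 new -> 5 infected
Step 2: +7 new -> 12 infected
Step 3: +7 new -> 19 infected
Step 4: +7 new -> 26 infected
Step 5: +4 new -> 30 infected
Step 6: +5 new -> 35 infected
Step 7: +4 new -> 39 infected
Step 8: +4 new -> 43 infected
Step 9: +1 new -> 44 infected
Step 10: +0 new -> 44 infected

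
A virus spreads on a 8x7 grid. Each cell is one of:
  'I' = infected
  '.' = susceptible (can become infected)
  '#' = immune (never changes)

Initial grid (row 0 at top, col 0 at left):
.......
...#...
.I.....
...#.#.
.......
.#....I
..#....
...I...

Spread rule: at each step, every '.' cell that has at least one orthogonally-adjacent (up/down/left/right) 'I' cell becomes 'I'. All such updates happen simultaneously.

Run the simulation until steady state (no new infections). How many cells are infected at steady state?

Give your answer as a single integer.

Answer: 51

Derivation:
Step 0 (initial): 3 infected
Step 1: +10 new -> 13 infected
Step 2: +16 new -> 29 infected
Step 3: +11 new -> 40 infected
Step 4: +7 new -> 47 infected
Step 5: +3 new -> 50 infected
Step 6: +1 new -> 51 infected
Step 7: +0 new -> 51 infected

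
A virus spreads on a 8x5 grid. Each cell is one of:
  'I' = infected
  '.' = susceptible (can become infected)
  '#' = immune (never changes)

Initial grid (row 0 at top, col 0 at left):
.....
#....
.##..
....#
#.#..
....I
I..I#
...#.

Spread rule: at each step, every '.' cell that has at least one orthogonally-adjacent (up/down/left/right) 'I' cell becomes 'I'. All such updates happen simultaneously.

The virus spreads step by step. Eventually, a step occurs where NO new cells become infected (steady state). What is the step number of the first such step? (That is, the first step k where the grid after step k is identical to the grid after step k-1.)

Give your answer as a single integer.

Answer: 10

Derivation:
Step 0 (initial): 3 infected
Step 1: +6 new -> 9 infected
Step 2: +5 new -> 14 infected
Step 3: +2 new -> 16 infected
Step 4: +3 new -> 19 infected
Step 5: +3 new -> 22 infected
Step 6: +4 new -> 26 infected
Step 7: +3 new -> 29 infected
Step 8: +1 new -> 30 infected
Step 9: +1 new -> 31 infected
Step 10: +0 new -> 31 infected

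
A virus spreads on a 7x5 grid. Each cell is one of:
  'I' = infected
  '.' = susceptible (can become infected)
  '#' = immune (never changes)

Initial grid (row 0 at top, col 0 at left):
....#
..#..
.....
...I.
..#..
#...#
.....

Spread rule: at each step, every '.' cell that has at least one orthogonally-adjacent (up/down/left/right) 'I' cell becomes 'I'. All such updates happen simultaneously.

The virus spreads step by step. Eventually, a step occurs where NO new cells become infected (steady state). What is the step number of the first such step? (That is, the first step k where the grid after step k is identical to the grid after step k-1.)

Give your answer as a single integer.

Step 0 (initial): 1 infected
Step 1: +4 new -> 5 infected
Step 2: +6 new -> 11 infected
Step 3: +7 new -> 18 infected
Step 4: +7 new -> 25 infected
Step 5: +3 new -> 28 infected
Step 6: +2 new -> 30 infected
Step 7: +0 new -> 30 infected

Answer: 7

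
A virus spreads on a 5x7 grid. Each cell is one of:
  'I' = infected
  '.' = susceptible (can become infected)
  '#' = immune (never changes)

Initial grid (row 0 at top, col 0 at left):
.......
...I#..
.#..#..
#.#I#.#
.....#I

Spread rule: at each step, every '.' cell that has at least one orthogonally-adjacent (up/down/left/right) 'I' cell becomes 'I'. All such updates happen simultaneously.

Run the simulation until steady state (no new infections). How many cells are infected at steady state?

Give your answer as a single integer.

Step 0 (initial): 3 infected
Step 1: +4 new -> 7 infected
Step 2: +6 new -> 13 infected
Step 3: +4 new -> 17 infected
Step 4: +6 new -> 23 infected
Step 5: +2 new -> 25 infected
Step 6: +2 new -> 27 infected
Step 7: +0 new -> 27 infected

Answer: 27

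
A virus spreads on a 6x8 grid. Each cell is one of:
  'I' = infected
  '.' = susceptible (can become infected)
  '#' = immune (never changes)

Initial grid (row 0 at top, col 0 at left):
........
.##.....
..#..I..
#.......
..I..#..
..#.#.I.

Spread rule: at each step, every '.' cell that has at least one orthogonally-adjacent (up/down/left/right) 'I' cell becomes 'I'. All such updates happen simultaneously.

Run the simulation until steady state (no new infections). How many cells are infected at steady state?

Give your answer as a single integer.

Step 0 (initial): 3 infected
Step 1: +10 new -> 13 infected
Step 2: +14 new -> 27 infected
Step 3: +7 new -> 34 infected
Step 4: +3 new -> 37 infected
Step 5: +2 new -> 39 infected
Step 6: +2 new -> 41 infected
Step 7: +0 new -> 41 infected

Answer: 41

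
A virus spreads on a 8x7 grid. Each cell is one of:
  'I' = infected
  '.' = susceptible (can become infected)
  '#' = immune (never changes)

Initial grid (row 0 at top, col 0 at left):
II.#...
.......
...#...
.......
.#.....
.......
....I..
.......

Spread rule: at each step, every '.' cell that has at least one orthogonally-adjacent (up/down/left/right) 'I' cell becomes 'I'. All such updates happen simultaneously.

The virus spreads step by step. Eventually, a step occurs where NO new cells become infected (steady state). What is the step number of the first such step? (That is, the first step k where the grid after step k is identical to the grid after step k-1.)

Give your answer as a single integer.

Step 0 (initial): 3 infected
Step 1: +7 new -> 10 infected
Step 2: +10 new -> 20 infected
Step 3: +12 new -> 32 infected
Step 4: +11 new -> 43 infected
Step 5: +6 new -> 49 infected
Step 6: +3 new -> 52 infected
Step 7: +1 new -> 53 infected
Step 8: +0 new -> 53 infected

Answer: 8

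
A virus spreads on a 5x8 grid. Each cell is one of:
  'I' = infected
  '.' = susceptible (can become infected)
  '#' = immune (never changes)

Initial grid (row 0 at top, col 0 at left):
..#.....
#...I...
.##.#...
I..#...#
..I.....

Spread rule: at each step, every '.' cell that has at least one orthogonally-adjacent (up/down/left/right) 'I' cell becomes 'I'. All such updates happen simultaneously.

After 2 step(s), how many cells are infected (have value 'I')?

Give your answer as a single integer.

Step 0 (initial): 3 infected
Step 1: +9 new -> 12 infected
Step 2: +7 new -> 19 infected

Answer: 19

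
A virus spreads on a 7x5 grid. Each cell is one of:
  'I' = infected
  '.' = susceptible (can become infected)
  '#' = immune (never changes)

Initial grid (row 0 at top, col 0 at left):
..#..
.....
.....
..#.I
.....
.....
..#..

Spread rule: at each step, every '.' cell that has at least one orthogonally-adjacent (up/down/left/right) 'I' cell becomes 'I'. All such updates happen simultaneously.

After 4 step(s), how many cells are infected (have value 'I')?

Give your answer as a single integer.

Step 0 (initial): 1 infected
Step 1: +3 new -> 4 infected
Step 2: +4 new -> 8 infected
Step 3: +6 new -> 14 infected
Step 4: +6 new -> 20 infected

Answer: 20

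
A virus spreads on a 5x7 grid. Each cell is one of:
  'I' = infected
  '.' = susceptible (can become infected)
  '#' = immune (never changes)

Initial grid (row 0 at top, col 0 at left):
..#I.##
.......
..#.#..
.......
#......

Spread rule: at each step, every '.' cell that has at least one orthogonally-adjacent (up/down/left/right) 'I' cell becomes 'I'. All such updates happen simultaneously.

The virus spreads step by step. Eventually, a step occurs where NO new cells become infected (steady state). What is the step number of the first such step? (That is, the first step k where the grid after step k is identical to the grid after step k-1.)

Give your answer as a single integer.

Answer: 8

Derivation:
Step 0 (initial): 1 infected
Step 1: +2 new -> 3 infected
Step 2: +3 new -> 6 infected
Step 3: +3 new -> 9 infected
Step 4: +8 new -> 17 infected
Step 5: +7 new -> 24 infected
Step 6: +4 new -> 28 infected
Step 7: +1 new -> 29 infected
Step 8: +0 new -> 29 infected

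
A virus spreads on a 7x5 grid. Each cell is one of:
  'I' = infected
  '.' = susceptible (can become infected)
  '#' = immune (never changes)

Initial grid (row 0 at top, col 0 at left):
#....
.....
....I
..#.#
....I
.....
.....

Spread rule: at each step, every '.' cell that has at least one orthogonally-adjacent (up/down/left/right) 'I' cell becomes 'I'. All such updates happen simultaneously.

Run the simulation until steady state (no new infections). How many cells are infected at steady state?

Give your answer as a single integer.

Step 0 (initial): 2 infected
Step 1: +4 new -> 6 infected
Step 2: +7 new -> 13 infected
Step 3: +6 new -> 19 infected
Step 4: +7 new -> 26 infected
Step 5: +5 new -> 31 infected
Step 6: +1 new -> 32 infected
Step 7: +0 new -> 32 infected

Answer: 32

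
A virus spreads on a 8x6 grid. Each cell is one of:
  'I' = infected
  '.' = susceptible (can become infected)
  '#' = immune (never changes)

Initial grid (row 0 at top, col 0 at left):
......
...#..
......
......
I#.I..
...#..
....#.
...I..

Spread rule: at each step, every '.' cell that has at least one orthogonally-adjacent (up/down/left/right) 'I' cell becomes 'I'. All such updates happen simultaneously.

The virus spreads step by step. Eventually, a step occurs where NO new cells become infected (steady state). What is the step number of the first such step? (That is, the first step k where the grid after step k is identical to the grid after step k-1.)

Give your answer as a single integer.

Step 0 (initial): 3 infected
Step 1: +8 new -> 11 infected
Step 2: +13 new -> 24 infected
Step 3: +9 new -> 33 infected
Step 4: +5 new -> 38 infected
Step 5: +4 new -> 42 infected
Step 6: +2 new -> 44 infected
Step 7: +0 new -> 44 infected

Answer: 7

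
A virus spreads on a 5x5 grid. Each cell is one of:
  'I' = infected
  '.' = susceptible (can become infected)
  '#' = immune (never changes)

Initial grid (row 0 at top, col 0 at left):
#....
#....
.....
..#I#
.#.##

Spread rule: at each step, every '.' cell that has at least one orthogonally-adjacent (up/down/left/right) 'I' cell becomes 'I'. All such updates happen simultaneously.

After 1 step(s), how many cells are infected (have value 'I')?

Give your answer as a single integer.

Answer: 2

Derivation:
Step 0 (initial): 1 infected
Step 1: +1 new -> 2 infected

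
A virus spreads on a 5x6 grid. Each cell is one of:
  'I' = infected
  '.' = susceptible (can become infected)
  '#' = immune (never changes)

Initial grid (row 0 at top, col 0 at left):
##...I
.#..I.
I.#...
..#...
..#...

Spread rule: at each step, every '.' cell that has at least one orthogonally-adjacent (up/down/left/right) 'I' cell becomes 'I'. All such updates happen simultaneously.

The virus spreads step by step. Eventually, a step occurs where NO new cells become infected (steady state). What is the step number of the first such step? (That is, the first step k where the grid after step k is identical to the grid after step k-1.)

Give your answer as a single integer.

Answer: 5

Derivation:
Step 0 (initial): 3 infected
Step 1: +7 new -> 10 infected
Step 2: +7 new -> 17 infected
Step 3: +5 new -> 22 infected
Step 4: +2 new -> 24 infected
Step 5: +0 new -> 24 infected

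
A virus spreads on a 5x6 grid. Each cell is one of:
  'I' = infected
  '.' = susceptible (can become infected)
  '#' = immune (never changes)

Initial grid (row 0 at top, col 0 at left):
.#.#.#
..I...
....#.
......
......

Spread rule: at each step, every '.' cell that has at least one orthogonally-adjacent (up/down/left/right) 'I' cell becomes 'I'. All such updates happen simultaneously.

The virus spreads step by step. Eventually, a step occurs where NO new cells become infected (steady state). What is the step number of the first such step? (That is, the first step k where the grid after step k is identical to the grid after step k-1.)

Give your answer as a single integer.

Step 0 (initial): 1 infected
Step 1: +4 new -> 5 infected
Step 2: +5 new -> 10 infected
Step 3: +7 new -> 17 infected
Step 4: +5 new -> 22 infected
Step 5: +3 new -> 25 infected
Step 6: +1 new -> 26 infected
Step 7: +0 new -> 26 infected

Answer: 7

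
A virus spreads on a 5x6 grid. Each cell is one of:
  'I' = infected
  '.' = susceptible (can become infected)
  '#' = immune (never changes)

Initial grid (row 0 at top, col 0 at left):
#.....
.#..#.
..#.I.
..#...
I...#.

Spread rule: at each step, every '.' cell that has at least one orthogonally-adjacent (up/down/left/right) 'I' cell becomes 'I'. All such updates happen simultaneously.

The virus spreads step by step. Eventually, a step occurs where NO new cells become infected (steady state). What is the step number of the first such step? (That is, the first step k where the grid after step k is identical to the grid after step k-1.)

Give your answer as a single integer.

Step 0 (initial): 2 infected
Step 1: +5 new -> 7 infected
Step 2: +7 new -> 14 infected
Step 3: +7 new -> 21 infected
Step 4: +2 new -> 23 infected
Step 5: +1 new -> 24 infected
Step 6: +0 new -> 24 infected

Answer: 6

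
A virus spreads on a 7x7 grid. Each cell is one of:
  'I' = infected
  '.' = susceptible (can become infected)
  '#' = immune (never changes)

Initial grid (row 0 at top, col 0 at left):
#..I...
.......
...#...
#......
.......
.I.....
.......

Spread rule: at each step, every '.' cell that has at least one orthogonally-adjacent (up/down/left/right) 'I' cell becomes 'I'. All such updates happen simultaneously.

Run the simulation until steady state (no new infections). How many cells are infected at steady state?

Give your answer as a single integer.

Step 0 (initial): 2 infected
Step 1: +7 new -> 9 infected
Step 2: +10 new -> 19 infected
Step 3: +10 new -> 29 infected
Step 4: +9 new -> 38 infected
Step 5: +5 new -> 43 infected
Step 6: +3 new -> 46 infected
Step 7: +0 new -> 46 infected

Answer: 46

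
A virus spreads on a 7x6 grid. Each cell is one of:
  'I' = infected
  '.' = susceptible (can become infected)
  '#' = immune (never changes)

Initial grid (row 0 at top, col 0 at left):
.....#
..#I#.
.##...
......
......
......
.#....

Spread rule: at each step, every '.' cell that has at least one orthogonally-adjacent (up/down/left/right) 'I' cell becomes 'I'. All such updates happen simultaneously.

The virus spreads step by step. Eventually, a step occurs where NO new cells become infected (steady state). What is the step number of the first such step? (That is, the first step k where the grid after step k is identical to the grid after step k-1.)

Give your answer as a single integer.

Step 0 (initial): 1 infected
Step 1: +2 new -> 3 infected
Step 2: +4 new -> 7 infected
Step 3: +5 new -> 12 infected
Step 4: +8 new -> 20 infected
Step 5: +7 new -> 27 infected
Step 6: +6 new -> 33 infected
Step 7: +2 new -> 35 infected
Step 8: +1 new -> 36 infected
Step 9: +0 new -> 36 infected

Answer: 9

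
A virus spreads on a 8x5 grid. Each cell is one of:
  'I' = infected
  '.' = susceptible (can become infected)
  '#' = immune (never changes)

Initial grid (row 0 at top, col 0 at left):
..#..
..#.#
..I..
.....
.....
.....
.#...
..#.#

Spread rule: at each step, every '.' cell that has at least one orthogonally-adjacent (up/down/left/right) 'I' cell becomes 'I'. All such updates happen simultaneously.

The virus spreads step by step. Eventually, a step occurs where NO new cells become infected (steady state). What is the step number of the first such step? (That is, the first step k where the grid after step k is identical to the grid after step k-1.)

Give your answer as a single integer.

Step 0 (initial): 1 infected
Step 1: +3 new -> 4 infected
Step 2: +7 new -> 11 infected
Step 3: +8 new -> 19 infected
Step 4: +7 new -> 26 infected
Step 5: +3 new -> 29 infected
Step 6: +3 new -> 32 infected
Step 7: +1 new -> 33 infected
Step 8: +1 new -> 34 infected
Step 9: +0 new -> 34 infected

Answer: 9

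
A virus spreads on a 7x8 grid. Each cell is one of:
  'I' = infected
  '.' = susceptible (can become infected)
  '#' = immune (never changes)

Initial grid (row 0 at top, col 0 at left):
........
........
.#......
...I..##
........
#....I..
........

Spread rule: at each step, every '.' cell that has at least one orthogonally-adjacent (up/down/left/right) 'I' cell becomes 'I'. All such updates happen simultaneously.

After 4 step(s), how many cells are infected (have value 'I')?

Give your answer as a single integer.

Answer: 41

Derivation:
Step 0 (initial): 2 infected
Step 1: +8 new -> 10 infected
Step 2: +12 new -> 22 infected
Step 3: +10 new -> 32 infected
Step 4: +9 new -> 41 infected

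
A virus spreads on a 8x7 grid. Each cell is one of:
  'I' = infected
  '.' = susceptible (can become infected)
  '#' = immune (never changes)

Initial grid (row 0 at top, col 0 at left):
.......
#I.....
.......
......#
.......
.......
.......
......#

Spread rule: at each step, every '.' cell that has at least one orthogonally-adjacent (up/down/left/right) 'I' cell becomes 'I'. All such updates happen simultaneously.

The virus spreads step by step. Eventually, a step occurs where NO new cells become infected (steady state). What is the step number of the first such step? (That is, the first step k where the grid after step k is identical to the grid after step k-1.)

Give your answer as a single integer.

Step 0 (initial): 1 infected
Step 1: +3 new -> 4 infected
Step 2: +6 new -> 10 infected
Step 3: +6 new -> 16 infected
Step 4: +7 new -> 23 infected
Step 5: +8 new -> 31 infected
Step 6: +8 new -> 39 infected
Step 7: +5 new -> 44 infected
Step 8: +4 new -> 48 infected
Step 9: +3 new -> 51 infected
Step 10: +2 new -> 53 infected
Step 11: +0 new -> 53 infected

Answer: 11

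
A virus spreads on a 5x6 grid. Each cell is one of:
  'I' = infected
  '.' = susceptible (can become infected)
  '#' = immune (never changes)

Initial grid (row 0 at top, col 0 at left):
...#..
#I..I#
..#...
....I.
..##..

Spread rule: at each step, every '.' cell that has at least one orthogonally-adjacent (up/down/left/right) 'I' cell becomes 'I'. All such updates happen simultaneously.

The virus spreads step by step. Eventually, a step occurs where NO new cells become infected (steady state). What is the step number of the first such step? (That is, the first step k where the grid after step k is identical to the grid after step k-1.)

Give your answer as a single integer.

Answer: 5

Derivation:
Step 0 (initial): 3 infected
Step 1: +9 new -> 12 infected
Step 2: +9 new -> 21 infected
Step 3: +2 new -> 23 infected
Step 4: +1 new -> 24 infected
Step 5: +0 new -> 24 infected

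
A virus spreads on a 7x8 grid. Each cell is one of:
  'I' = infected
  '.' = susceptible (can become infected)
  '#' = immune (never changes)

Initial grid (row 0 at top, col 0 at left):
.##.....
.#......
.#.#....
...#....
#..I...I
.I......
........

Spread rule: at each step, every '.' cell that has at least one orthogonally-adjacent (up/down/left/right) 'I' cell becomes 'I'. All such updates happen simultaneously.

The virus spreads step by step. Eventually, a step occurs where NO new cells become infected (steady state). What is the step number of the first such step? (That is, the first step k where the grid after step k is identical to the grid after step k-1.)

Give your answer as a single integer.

Step 0 (initial): 3 infected
Step 1: +10 new -> 13 infected
Step 2: +12 new -> 25 infected
Step 3: +9 new -> 34 infected
Step 4: +7 new -> 41 infected
Step 5: +5 new -> 46 infected
Step 6: +3 new -> 49 infected
Step 7: +0 new -> 49 infected

Answer: 7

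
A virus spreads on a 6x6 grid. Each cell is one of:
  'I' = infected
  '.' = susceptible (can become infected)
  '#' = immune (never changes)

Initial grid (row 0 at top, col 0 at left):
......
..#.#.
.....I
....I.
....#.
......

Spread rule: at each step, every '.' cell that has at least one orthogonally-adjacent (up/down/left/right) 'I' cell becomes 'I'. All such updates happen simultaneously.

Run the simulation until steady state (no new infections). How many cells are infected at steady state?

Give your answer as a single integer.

Answer: 33

Derivation:
Step 0 (initial): 2 infected
Step 1: +4 new -> 6 infected
Step 2: +5 new -> 11 infected
Step 3: +7 new -> 18 infected
Step 4: +6 new -> 24 infected
Step 5: +5 new -> 29 infected
Step 6: +3 new -> 32 infected
Step 7: +1 new -> 33 infected
Step 8: +0 new -> 33 infected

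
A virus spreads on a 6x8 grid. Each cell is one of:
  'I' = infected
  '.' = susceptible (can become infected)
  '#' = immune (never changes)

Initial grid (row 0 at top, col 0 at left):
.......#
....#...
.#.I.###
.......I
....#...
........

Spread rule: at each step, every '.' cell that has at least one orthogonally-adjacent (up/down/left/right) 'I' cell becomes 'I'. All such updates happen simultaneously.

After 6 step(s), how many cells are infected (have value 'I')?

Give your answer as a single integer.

Answer: 40

Derivation:
Step 0 (initial): 2 infected
Step 1: +6 new -> 8 infected
Step 2: +8 new -> 16 infected
Step 3: +8 new -> 24 infected
Step 4: +8 new -> 32 infected
Step 5: +6 new -> 38 infected
Step 6: +2 new -> 40 infected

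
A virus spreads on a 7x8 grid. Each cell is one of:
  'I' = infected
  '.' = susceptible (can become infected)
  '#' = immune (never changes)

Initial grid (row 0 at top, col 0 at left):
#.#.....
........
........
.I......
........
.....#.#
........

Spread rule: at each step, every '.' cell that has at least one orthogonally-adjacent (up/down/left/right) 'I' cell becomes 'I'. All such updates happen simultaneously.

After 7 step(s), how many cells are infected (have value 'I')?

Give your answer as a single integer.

Step 0 (initial): 1 infected
Step 1: +4 new -> 5 infected
Step 2: +7 new -> 12 infected
Step 3: +9 new -> 21 infected
Step 4: +7 new -> 28 infected
Step 5: +7 new -> 35 infected
Step 6: +6 new -> 41 infected
Step 7: +6 new -> 47 infected

Answer: 47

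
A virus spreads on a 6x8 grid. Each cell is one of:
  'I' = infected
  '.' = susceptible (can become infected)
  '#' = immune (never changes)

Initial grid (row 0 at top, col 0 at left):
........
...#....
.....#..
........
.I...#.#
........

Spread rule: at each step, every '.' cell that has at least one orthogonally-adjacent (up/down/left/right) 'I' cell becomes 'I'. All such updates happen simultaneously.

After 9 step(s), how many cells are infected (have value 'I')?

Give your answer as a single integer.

Step 0 (initial): 1 infected
Step 1: +4 new -> 5 infected
Step 2: +6 new -> 11 infected
Step 3: +6 new -> 17 infected
Step 4: +6 new -> 23 infected
Step 5: +5 new -> 28 infected
Step 6: +4 new -> 32 infected
Step 7: +6 new -> 38 infected
Step 8: +3 new -> 41 infected
Step 9: +2 new -> 43 infected

Answer: 43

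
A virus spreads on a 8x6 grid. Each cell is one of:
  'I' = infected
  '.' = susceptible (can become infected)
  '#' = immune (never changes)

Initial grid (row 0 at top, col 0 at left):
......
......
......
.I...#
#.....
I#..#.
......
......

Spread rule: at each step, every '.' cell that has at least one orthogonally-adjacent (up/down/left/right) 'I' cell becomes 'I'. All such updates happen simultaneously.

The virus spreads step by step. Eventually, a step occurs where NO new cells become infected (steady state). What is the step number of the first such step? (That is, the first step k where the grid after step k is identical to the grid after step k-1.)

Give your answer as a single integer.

Answer: 8

Derivation:
Step 0 (initial): 2 infected
Step 1: +5 new -> 7 infected
Step 2: +7 new -> 14 infected
Step 3: +9 new -> 23 infected
Step 4: +8 new -> 31 infected
Step 5: +6 new -> 37 infected
Step 6: +5 new -> 42 infected
Step 7: +2 new -> 44 infected
Step 8: +0 new -> 44 infected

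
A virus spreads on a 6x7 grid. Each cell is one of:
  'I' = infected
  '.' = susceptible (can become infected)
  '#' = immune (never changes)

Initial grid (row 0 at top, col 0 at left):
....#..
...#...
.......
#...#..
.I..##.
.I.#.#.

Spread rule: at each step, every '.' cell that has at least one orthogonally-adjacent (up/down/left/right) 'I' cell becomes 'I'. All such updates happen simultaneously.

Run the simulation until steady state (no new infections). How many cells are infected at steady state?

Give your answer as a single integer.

Answer: 33

Derivation:
Step 0 (initial): 2 infected
Step 1: +5 new -> 7 infected
Step 2: +3 new -> 10 infected
Step 3: +4 new -> 14 infected
Step 4: +4 new -> 18 infected
Step 5: +3 new -> 21 infected
Step 6: +3 new -> 24 infected
Step 7: +3 new -> 27 infected
Step 8: +3 new -> 30 infected
Step 9: +2 new -> 32 infected
Step 10: +1 new -> 33 infected
Step 11: +0 new -> 33 infected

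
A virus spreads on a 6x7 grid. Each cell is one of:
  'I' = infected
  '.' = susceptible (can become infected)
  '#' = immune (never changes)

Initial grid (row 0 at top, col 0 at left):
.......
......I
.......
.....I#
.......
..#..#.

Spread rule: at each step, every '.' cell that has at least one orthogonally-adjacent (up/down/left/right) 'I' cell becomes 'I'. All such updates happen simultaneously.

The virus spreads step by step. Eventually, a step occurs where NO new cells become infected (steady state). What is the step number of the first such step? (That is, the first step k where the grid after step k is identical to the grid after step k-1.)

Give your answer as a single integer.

Answer: 8

Derivation:
Step 0 (initial): 2 infected
Step 1: +6 new -> 8 infected
Step 2: +6 new -> 14 infected
Step 3: +7 new -> 21 infected
Step 4: +6 new -> 27 infected
Step 5: +5 new -> 32 infected
Step 6: +5 new -> 37 infected
Step 7: +2 new -> 39 infected
Step 8: +0 new -> 39 infected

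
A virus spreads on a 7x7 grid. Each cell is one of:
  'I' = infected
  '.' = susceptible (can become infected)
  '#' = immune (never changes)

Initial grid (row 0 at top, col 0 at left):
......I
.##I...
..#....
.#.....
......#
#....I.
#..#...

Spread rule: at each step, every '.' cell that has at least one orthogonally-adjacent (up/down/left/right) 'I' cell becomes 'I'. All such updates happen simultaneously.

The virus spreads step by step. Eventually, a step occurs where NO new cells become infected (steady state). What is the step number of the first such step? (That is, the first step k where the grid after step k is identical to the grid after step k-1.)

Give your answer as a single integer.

Answer: 8

Derivation:
Step 0 (initial): 3 infected
Step 1: +9 new -> 12 infected
Step 2: +11 new -> 23 infected
Step 3: +7 new -> 30 infected
Step 4: +4 new -> 34 infected
Step 5: +3 new -> 37 infected
Step 6: +2 new -> 39 infected
Step 7: +2 new -> 41 infected
Step 8: +0 new -> 41 infected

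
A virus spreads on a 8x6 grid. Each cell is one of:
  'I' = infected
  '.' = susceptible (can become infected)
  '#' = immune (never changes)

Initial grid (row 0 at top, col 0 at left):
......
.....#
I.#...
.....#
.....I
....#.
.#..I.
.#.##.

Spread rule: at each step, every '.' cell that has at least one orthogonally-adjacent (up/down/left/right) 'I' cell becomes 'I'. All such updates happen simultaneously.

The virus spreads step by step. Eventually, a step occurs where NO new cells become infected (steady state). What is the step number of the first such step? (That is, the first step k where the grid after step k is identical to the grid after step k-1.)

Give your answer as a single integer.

Step 0 (initial): 3 infected
Step 1: +7 new -> 10 infected
Step 2: +9 new -> 19 infected
Step 3: +10 new -> 29 infected
Step 4: +7 new -> 36 infected
Step 5: +3 new -> 39 infected
Step 6: +1 new -> 40 infected
Step 7: +0 new -> 40 infected

Answer: 7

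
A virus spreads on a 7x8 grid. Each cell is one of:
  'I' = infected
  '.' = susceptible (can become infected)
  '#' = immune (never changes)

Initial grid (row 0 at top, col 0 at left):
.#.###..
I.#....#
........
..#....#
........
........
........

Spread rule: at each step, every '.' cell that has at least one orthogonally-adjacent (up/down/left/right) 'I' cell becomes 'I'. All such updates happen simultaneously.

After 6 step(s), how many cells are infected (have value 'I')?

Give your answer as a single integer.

Step 0 (initial): 1 infected
Step 1: +3 new -> 4 infected
Step 2: +2 new -> 6 infected
Step 3: +3 new -> 9 infected
Step 4: +3 new -> 12 infected
Step 5: +6 new -> 18 infected
Step 6: +6 new -> 24 infected

Answer: 24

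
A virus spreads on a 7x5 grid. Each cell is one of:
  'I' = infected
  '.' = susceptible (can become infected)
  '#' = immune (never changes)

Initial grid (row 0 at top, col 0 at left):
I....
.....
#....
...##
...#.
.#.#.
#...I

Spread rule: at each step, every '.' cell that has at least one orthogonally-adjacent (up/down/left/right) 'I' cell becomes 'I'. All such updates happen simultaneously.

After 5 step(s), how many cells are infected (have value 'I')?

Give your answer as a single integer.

Answer: 25

Derivation:
Step 0 (initial): 2 infected
Step 1: +4 new -> 6 infected
Step 2: +4 new -> 10 infected
Step 3: +5 new -> 15 infected
Step 4: +5 new -> 20 infected
Step 5: +5 new -> 25 infected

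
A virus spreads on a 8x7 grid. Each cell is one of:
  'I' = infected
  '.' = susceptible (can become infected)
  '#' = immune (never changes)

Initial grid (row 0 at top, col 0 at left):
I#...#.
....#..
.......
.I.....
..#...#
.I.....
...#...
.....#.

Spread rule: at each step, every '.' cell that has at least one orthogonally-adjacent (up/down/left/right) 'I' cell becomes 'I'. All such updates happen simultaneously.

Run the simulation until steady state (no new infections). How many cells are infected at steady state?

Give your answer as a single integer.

Answer: 49

Derivation:
Step 0 (initial): 3 infected
Step 1: +8 new -> 11 infected
Step 2: +9 new -> 20 infected
Step 3: +7 new -> 27 infected
Step 4: +8 new -> 35 infected
Step 5: +7 new -> 42 infected
Step 6: +4 new -> 46 infected
Step 7: +2 new -> 48 infected
Step 8: +1 new -> 49 infected
Step 9: +0 new -> 49 infected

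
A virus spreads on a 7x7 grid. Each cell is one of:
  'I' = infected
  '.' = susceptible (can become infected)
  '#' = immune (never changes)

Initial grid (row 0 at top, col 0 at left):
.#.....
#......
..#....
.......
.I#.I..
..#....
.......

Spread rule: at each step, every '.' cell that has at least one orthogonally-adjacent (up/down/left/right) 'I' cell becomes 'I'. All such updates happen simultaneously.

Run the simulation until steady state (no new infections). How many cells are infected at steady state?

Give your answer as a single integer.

Step 0 (initial): 2 infected
Step 1: +7 new -> 9 infected
Step 2: +12 new -> 21 infected
Step 3: +11 new -> 32 infected
Step 4: +6 new -> 38 infected
Step 5: +4 new -> 42 infected
Step 6: +1 new -> 43 infected
Step 7: +0 new -> 43 infected

Answer: 43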